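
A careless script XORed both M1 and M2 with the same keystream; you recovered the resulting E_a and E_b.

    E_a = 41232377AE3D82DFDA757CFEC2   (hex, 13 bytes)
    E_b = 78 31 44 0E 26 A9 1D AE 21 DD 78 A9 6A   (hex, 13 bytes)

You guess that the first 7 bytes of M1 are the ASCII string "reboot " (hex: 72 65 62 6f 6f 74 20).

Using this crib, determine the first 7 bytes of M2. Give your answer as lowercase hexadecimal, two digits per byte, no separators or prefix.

First, E_a ⊕ E_b = (M1 ⊕ K) ⊕ (M2 ⊕ K) = M1 ⊕ M2, so the key drops out. Then M2 = (M1 ⊕ M2) ⊕ M1 over the first 7 bytes.
byte 0: (41 ^ 78) ^ 72 = 39 ^ 72 = 4b
byte 1: (23 ^ 31) ^ 65 = 12 ^ 65 = 77
byte 2: (23 ^ 44) ^ 62 = 67 ^ 62 = 05
byte 3: (77 ^ 0e) ^ 6f = 79 ^ 6f = 16
byte 4: (ae ^ 26) ^ 6f = 88 ^ 6f = e7
byte 5: (3d ^ a9) ^ 74 = 94 ^ 74 = e0
byte 6: (82 ^ 1d) ^ 20 = 9f ^ 20 = bf

4b770516e7e0bf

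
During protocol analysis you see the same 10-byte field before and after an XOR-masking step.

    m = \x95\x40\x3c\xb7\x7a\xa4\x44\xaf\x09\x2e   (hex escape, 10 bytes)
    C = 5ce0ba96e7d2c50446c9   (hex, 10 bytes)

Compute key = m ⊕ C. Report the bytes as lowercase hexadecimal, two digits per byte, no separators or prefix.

c9a086219d7681ab4fe7

Since C = m ⊕ key, XORing both sides with m gives key = m ⊕ C.
95 ^ 5c = c9
40 ^ e0 = a0
3c ^ ba = 86
b7 ^ 96 = 21
7a ^ e7 = 9d
a4 ^ d2 = 76
44 ^ c5 = 81
af ^ 04 = ab
09 ^ 46 = 4f
2e ^ c9 = e7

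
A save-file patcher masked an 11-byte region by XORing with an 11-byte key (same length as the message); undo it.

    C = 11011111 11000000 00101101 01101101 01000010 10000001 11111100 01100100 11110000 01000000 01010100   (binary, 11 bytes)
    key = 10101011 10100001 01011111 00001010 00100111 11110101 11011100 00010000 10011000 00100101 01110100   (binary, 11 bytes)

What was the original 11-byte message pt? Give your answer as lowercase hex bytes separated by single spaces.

74 61 72 67 65 74 20 74 68 65 20

XOR is its own inverse, so applying the key byte-wise gives the result directly.
df xor ab = 74
c0 xor a1 = 61
2d xor 5f = 72
6d xor 0a = 67
42 xor 27 = 65
81 xor f5 = 74
fc xor dc = 20
64 xor 10 = 74
f0 xor 98 = 68
40 xor 25 = 65
54 xor 74 = 20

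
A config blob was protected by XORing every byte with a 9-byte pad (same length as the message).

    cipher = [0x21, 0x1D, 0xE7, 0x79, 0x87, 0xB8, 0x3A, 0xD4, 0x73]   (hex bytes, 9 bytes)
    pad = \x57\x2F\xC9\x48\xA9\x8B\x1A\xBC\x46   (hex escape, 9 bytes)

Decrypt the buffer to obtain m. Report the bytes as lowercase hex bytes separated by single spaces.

XOR is its own inverse, so applying the key byte-wise gives the result directly.
21 ^ 57 = 76
1d ^ 2f = 32
e7 ^ c9 = 2e
79 ^ 48 = 31
87 ^ a9 = 2e
b8 ^ 8b = 33
3a ^ 1a = 20
d4 ^ bc = 68
73 ^ 46 = 35

76 32 2e 31 2e 33 20 68 35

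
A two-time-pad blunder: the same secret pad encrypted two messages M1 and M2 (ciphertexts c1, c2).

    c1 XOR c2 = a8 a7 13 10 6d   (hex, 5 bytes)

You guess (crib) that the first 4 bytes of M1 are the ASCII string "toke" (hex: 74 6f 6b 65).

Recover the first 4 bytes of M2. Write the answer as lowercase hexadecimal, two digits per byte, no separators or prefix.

dcc87875

Since c1 ⊕ c2 = M1 ⊕ M2, XORing with the guessed M1 bytes yields the corresponding M2 bytes: M2 = (c1 ⊕ c2) ⊕ M1.
a8 ⊕ 74 = dc
a7 ⊕ 6f = c8
13 ⊕ 6b = 78
10 ⊕ 65 = 75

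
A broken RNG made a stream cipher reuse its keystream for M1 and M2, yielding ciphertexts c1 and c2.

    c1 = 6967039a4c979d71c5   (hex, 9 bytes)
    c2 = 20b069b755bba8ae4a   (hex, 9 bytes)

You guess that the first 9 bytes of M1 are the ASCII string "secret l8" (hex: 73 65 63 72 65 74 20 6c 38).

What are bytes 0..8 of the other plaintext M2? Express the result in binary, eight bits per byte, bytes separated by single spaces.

First, c1 ⊕ c2 = (M1 ⊕ K) ⊕ (M2 ⊕ K) = M1 ⊕ M2, so the key drops out. Then M2 = (M1 ⊕ M2) ⊕ M1 over the first 9 bytes.
byte 0: (69 XOR 20) XOR 73 = 49 XOR 73 = 3a
byte 1: (67 XOR b0) XOR 65 = d7 XOR 65 = b2
byte 2: (03 XOR 69) XOR 63 = 6a XOR 63 = 09
byte 3: (9a XOR b7) XOR 72 = 2d XOR 72 = 5f
byte 4: (4c XOR 55) XOR 65 = 19 XOR 65 = 7c
byte 5: (97 XOR bb) XOR 74 = 2c XOR 74 = 58
byte 6: (9d XOR a8) XOR 20 = 35 XOR 20 = 15
byte 7: (71 XOR ae) XOR 6c = df XOR 6c = b3
byte 8: (c5 XOR 4a) XOR 38 = 8f XOR 38 = b7

00111010 10110010 00001001 01011111 01111100 01011000 00010101 10110011 10110111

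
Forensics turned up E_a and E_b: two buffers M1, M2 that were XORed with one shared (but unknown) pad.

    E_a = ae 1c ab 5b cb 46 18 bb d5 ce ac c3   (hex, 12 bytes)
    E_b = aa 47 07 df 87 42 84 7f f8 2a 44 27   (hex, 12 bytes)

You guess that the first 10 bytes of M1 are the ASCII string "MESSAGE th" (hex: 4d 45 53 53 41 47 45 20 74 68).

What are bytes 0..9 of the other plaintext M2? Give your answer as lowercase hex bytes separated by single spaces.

49 1e ff d7 0d 43 d9 e4 59 8c

First, E_a ⊕ E_b = (M1 ⊕ K) ⊕ (M2 ⊕ K) = M1 ⊕ M2, so the key drops out. Then M2 = (M1 ⊕ M2) ⊕ M1 over the first 10 bytes.
byte 0: (ae ^ aa) ^ 4d = 04 ^ 4d = 49
byte 1: (1c ^ 47) ^ 45 = 5b ^ 45 = 1e
byte 2: (ab ^ 07) ^ 53 = ac ^ 53 = ff
byte 3: (5b ^ df) ^ 53 = 84 ^ 53 = d7
byte 4: (cb ^ 87) ^ 41 = 4c ^ 41 = 0d
byte 5: (46 ^ 42) ^ 47 = 04 ^ 47 = 43
byte 6: (18 ^ 84) ^ 45 = 9c ^ 45 = d9
byte 7: (bb ^ 7f) ^ 20 = c4 ^ 20 = e4
byte 8: (d5 ^ f8) ^ 74 = 2d ^ 74 = 59
byte 9: (ce ^ 2a) ^ 68 = e4 ^ 68 = 8c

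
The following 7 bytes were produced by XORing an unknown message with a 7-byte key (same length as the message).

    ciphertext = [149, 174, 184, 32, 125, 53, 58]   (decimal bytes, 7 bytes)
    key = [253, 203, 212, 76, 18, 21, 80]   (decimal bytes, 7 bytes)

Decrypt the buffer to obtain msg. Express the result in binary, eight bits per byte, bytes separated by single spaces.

01101000 01100101 01101100 01101100 01101111 00100000 01101010

byte 0: 149 ^ 253 = 104
byte 1: 174 ^ 203 = 101
byte 2: 184 ^ 212 = 108
byte 3:  32 ^  76 = 108
byte 4: 125 ^  18 = 111
byte 5:  53 ^  21 =  32
byte 6:  58 ^  80 = 106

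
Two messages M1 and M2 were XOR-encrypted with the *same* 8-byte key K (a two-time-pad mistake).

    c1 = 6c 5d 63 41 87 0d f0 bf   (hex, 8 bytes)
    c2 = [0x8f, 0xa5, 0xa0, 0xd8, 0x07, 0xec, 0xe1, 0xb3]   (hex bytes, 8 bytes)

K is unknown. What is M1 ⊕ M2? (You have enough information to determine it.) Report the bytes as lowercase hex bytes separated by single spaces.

c1 ⊕ c2 = (M1 ⊕ K) ⊕ (M2 ⊕ K) = M1 ⊕ M2 — the shared key cancels under XOR.
6c XOR 8f = e3
5d XOR a5 = f8
63 XOR a0 = c3
41 XOR d8 = 99
87 XOR 07 = 80
0d XOR ec = e1
f0 XOR e1 = 11
bf XOR b3 = 0c

e3 f8 c3 99 80 e1 11 0c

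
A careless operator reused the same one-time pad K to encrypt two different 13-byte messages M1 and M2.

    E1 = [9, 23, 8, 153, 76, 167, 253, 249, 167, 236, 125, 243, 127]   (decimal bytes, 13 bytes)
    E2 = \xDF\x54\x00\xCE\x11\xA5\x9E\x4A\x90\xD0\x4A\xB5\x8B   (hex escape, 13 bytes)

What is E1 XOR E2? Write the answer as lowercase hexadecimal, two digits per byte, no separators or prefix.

E1 ⊕ E2 = (M1 ⊕ K) ⊕ (M2 ⊕ K) = M1 ⊕ M2 — the shared key cancels under XOR.
byte 0: 09 XOR df = d6
byte 1: 17 XOR 54 = 43
byte 2: 08 XOR 00 = 08
byte 3: 99 XOR ce = 57
byte 4: 4c XOR 11 = 5d
byte 5: a7 XOR a5 = 02
byte 6: fd XOR 9e = 63
byte 7: f9 XOR 4a = b3
byte 8: a7 XOR 90 = 37
byte 9: ec XOR d0 = 3c
byte 10: 7d XOR 4a = 37
byte 11: f3 XOR b5 = 46
byte 12: 7f XOR 8b = f4

d64308575d0263b3373c3746f4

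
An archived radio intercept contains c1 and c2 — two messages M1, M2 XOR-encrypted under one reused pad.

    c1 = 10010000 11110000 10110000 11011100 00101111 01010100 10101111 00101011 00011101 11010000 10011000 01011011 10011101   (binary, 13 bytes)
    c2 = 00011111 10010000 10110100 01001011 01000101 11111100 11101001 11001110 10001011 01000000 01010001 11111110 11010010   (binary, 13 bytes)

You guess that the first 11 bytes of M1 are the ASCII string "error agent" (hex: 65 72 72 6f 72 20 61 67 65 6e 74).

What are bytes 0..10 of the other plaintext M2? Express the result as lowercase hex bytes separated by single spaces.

ea 12 76 f8 18 88 27 82 f3 fe bd

First, c1 ⊕ c2 = (M1 ⊕ K) ⊕ (M2 ⊕ K) = M1 ⊕ M2, so the key drops out. Then M2 = (M1 ⊕ M2) ⊕ M1 over the first 11 bytes.
byte 0: (90 ⊕ 1f) ⊕ 65 = 8f ⊕ 65 = ea
byte 1: (f0 ⊕ 90) ⊕ 72 = 60 ⊕ 72 = 12
byte 2: (b0 ⊕ b4) ⊕ 72 = 04 ⊕ 72 = 76
byte 3: (dc ⊕ 4b) ⊕ 6f = 97 ⊕ 6f = f8
byte 4: (2f ⊕ 45) ⊕ 72 = 6a ⊕ 72 = 18
byte 5: (54 ⊕ fc) ⊕ 20 = a8 ⊕ 20 = 88
byte 6: (af ⊕ e9) ⊕ 61 = 46 ⊕ 61 = 27
byte 7: (2b ⊕ ce) ⊕ 67 = e5 ⊕ 67 = 82
byte 8: (1d ⊕ 8b) ⊕ 65 = 96 ⊕ 65 = f3
byte 9: (d0 ⊕ 40) ⊕ 6e = 90 ⊕ 6e = fe
byte 10: (98 ⊕ 51) ⊕ 74 = c9 ⊕ 74 = bd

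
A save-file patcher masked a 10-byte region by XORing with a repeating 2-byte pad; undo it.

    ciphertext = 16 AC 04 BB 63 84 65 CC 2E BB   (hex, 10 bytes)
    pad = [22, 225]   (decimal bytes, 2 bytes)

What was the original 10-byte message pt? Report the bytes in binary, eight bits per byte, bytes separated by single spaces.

00000000 01001101 00010010 01011010 01110101 01100101 01110011 00101101 00111000 01011010

The 2-byte key repeats, so the effective keystream is 16 e1 16 e1 16 e1 16 e1 16 e1.
byte 0:  22 xor  22 =   0
byte 1: 172 xor 225 =  77
byte 2:   4 xor  22 =  18
byte 3: 187 xor 225 =  90
byte 4:  99 xor  22 = 117
byte 5: 132 xor 225 = 101
byte 6: 101 xor  22 = 115
byte 7: 204 xor 225 =  45
byte 8:  46 xor  22 =  56
byte 9: 187 xor 225 =  90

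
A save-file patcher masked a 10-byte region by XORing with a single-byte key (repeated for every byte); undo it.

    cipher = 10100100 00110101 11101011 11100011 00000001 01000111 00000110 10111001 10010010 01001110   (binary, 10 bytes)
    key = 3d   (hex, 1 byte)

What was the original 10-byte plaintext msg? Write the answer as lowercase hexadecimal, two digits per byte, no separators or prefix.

The 1-byte key repeats, so the effective keystream is 3d 3d 3d 3d 3d 3d 3d 3d 3d 3d.
byte 0: a4 ^ 3d = 99
byte 1: 35 ^ 3d = 08
byte 2: eb ^ 3d = d6
byte 3: e3 ^ 3d = de
byte 4: 01 ^ 3d = 3c
byte 5: 47 ^ 3d = 7a
byte 6: 06 ^ 3d = 3b
byte 7: b9 ^ 3d = 84
byte 8: 92 ^ 3d = af
byte 9: 4e ^ 3d = 73

9908d6de3c7a3b84af73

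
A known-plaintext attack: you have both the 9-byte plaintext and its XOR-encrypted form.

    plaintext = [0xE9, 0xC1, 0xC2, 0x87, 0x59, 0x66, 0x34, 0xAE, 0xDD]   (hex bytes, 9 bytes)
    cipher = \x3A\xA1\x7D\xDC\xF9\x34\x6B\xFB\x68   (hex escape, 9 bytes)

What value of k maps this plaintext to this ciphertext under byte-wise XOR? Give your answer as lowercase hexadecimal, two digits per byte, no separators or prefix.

d360bf5ba0525f55b5

Since cipher = plaintext ⊕ k, XORing both sides with plaintext gives k = plaintext ⊕ cipher.
233 ^  58 = 211
193 ^ 161 =  96
194 ^ 125 = 191
135 ^ 220 =  91
 89 ^ 249 = 160
102 ^  52 =  82
 52 ^ 107 =  95
174 ^ 251 =  85
221 ^ 104 = 181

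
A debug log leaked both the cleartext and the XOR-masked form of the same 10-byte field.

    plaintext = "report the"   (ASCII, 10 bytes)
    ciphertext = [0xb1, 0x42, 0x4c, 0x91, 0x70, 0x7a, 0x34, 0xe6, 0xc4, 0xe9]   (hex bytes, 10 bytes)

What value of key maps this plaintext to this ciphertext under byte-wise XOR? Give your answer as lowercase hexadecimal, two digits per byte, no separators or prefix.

Since ciphertext = plaintext ⊕ key, XORing both sides with plaintext gives key = plaintext ⊕ ciphertext.
72 XOR b1 = c3
65 XOR 42 = 27
70 XOR 4c = 3c
6f XOR 91 = fe
72 XOR 70 = 02
74 XOR 7a = 0e
20 XOR 34 = 14
74 XOR e6 = 92
68 XOR c4 = ac
65 XOR e9 = 8c

c3273cfe020e1492ac8c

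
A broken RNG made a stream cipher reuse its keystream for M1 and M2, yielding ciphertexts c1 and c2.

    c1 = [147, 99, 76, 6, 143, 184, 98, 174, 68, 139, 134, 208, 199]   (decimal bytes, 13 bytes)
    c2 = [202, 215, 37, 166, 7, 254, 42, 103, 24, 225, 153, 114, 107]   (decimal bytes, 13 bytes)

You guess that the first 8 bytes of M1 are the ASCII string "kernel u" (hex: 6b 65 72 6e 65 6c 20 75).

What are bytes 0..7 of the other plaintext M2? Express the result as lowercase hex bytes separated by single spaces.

First, c1 ⊕ c2 = (M1 ⊕ K) ⊕ (M2 ⊕ K) = M1 ⊕ M2, so the key drops out. Then M2 = (M1 ⊕ M2) ⊕ M1 over the first 8 bytes.
byte 0: (93 ⊕ ca) ⊕ 6b = 59 ⊕ 6b = 32
byte 1: (63 ⊕ d7) ⊕ 65 = b4 ⊕ 65 = d1
byte 2: (4c ⊕ 25) ⊕ 72 = 69 ⊕ 72 = 1b
byte 3: (06 ⊕ a6) ⊕ 6e = a0 ⊕ 6e = ce
byte 4: (8f ⊕ 07) ⊕ 65 = 88 ⊕ 65 = ed
byte 5: (b8 ⊕ fe) ⊕ 6c = 46 ⊕ 6c = 2a
byte 6: (62 ⊕ 2a) ⊕ 20 = 48 ⊕ 20 = 68
byte 7: (ae ⊕ 67) ⊕ 75 = c9 ⊕ 75 = bc

32 d1 1b ce ed 2a 68 bc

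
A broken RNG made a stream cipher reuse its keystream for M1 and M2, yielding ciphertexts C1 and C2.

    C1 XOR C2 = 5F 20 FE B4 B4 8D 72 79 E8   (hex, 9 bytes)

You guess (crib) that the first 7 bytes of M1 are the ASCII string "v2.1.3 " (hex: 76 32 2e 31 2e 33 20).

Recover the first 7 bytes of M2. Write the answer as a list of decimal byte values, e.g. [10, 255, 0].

Since C1 ⊕ C2 = M1 ⊕ M2, XORing with the guessed M1 bytes yields the corresponding M2 bytes: M2 = (C1 ⊕ C2) ⊕ M1.
byte 0: 5f xor 76 = 29
byte 1: 20 xor 32 = 12
byte 2: fe xor 2e = d0
byte 3: b4 xor 31 = 85
byte 4: b4 xor 2e = 9a
byte 5: 8d xor 33 = be
byte 6: 72 xor 20 = 52

[41, 18, 208, 133, 154, 190, 82]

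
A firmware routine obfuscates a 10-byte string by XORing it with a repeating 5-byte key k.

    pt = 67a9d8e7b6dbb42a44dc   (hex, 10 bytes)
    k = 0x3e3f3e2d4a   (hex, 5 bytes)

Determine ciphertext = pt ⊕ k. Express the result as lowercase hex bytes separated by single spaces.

The 5-byte key repeats, so the effective keystream is 3e 3f 3e 2d 4a 3e 3f 3e 2d 4a.
byte 0: 67 XOR 3e = 59
byte 1: a9 XOR 3f = 96
byte 2: d8 XOR 3e = e6
byte 3: e7 XOR 2d = ca
byte 4: b6 XOR 4a = fc
byte 5: db XOR 3e = e5
byte 6: b4 XOR 3f = 8b
byte 7: 2a XOR 3e = 14
byte 8: 44 XOR 2d = 69
byte 9: dc XOR 4a = 96

59 96 e6 ca fc e5 8b 14 69 96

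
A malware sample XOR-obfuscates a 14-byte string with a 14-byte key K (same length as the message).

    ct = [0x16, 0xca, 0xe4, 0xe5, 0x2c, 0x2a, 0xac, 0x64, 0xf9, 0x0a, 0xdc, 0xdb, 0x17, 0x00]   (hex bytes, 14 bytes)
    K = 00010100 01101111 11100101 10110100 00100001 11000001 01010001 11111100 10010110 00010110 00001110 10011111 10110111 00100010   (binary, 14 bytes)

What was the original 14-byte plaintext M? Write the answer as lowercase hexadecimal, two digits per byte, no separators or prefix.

byte 0: 00010110 ^ 00010100 = 00000010
byte 1: 11001010 ^ 01101111 = 10100101
byte 2: 11100100 ^ 11100101 = 00000001
byte 3: 11100101 ^ 10110100 = 01010001
byte 4: 00101100 ^ 00100001 = 00001101
byte 5: 00101010 ^ 11000001 = 11101011
byte 6: 10101100 ^ 01010001 = 11111101
byte 7: 01100100 ^ 11111100 = 10011000
byte 8: 11111001 ^ 10010110 = 01101111
byte 9: 00001010 ^ 00010110 = 00011100
byte 10: 11011100 ^ 00001110 = 11010010
byte 11: 11011011 ^ 10011111 = 01000100
byte 12: 00010111 ^ 10110111 = 10100000
byte 13: 00000000 ^ 00100010 = 00100010

02a501510debfd986f1cd244a022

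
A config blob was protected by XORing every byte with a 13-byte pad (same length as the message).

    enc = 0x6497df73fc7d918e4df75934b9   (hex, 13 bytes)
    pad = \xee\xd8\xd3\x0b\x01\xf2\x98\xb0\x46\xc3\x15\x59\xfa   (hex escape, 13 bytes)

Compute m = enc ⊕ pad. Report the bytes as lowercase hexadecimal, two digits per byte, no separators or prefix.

XOR is its own inverse, so applying the key byte-wise gives the result directly.
64 xor ee = 8a
97 xor d8 = 4f
df xor d3 = 0c
73 xor 0b = 78
fc xor 01 = fd
7d xor f2 = 8f
91 xor 98 = 09
8e xor b0 = 3e
4d xor 46 = 0b
f7 xor c3 = 34
59 xor 15 = 4c
34 xor 59 = 6d
b9 xor fa = 43

8a4f0c78fd8f093e0b344c6d43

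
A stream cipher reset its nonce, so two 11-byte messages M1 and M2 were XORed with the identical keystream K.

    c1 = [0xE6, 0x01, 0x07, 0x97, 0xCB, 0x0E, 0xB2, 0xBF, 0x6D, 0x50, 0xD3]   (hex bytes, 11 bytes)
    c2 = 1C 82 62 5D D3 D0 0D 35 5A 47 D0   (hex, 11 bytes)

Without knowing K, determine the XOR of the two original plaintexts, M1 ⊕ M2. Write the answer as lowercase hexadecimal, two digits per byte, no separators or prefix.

fa8365ca18debf8a371703

c1 ⊕ c2 = (M1 ⊕ K) ⊕ (M2 ⊕ K) = M1 ⊕ M2 — the shared key cancels under XOR.
e6 ⊕ 1c = fa
01 ⊕ 82 = 83
07 ⊕ 62 = 65
97 ⊕ 5d = ca
cb ⊕ d3 = 18
0e ⊕ d0 = de
b2 ⊕ 0d = bf
bf ⊕ 35 = 8a
6d ⊕ 5a = 37
50 ⊕ 47 = 17
d3 ⊕ d0 = 03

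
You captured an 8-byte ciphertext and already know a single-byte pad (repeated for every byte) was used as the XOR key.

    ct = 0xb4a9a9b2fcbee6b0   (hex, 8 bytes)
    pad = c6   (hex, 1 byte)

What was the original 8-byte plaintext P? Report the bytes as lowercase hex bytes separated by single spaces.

72 6f 6f 74 3a 78 20 76

The 1-byte key repeats, so the effective keystream is c6 c6 c6 c6 c6 c6 c6 c6.
byte 0: 10110100 XOR 11000110 = 01110010
byte 1: 10101001 XOR 11000110 = 01101111
byte 2: 10101001 XOR 11000110 = 01101111
byte 3: 10110010 XOR 11000110 = 01110100
byte 4: 11111100 XOR 11000110 = 00111010
byte 5: 10111110 XOR 11000110 = 01111000
byte 6: 11100110 XOR 11000110 = 00100000
byte 7: 10110000 XOR 11000110 = 01110110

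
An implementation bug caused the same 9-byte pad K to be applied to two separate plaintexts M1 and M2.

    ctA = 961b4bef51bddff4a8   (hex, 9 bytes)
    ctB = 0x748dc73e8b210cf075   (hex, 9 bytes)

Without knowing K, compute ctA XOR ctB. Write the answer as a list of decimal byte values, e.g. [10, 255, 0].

[226, 150, 140, 209, 218, 156, 211, 4, 221]

ctA ⊕ ctB = (M1 ⊕ K) ⊕ (M2 ⊕ K) = M1 ⊕ M2 — the shared key cancels under XOR.
96 xor 74 = e2
1b xor 8d = 96
4b xor c7 = 8c
ef xor 3e = d1
51 xor 8b = da
bd xor 21 = 9c
df xor 0c = d3
f4 xor f0 = 04
a8 xor 75 = dd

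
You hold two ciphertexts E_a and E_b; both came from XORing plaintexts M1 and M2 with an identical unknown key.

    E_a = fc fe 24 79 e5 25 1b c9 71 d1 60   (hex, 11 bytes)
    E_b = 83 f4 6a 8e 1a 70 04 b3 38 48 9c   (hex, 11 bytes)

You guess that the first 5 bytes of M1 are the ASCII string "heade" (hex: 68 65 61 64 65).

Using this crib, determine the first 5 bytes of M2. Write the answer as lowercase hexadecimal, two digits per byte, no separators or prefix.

First, E_a ⊕ E_b = (M1 ⊕ K) ⊕ (M2 ⊕ K) = M1 ⊕ M2, so the key drops out. Then M2 = (M1 ⊕ M2) ⊕ M1 over the first 5 bytes.
byte 0: (fc XOR 83) XOR 68 = 7f XOR 68 = 17
byte 1: (fe XOR f4) XOR 65 = 0a XOR 65 = 6f
byte 2: (24 XOR 6a) XOR 61 = 4e XOR 61 = 2f
byte 3: (79 XOR 8e) XOR 64 = f7 XOR 64 = 93
byte 4: (e5 XOR 1a) XOR 65 = ff XOR 65 = 9a

176f2f939a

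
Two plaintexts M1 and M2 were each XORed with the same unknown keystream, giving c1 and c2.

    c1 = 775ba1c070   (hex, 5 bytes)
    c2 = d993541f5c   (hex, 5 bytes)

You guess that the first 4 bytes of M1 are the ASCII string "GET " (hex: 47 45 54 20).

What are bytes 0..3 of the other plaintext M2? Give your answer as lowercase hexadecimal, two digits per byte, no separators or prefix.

First, c1 ⊕ c2 = (M1 ⊕ K) ⊕ (M2 ⊕ K) = M1 ⊕ M2, so the key drops out. Then M2 = (M1 ⊕ M2) ⊕ M1 over the first 4 bytes.
byte 0: (77 ⊕ d9) ⊕ 47 = ae ⊕ 47 = e9
byte 1: (5b ⊕ 93) ⊕ 45 = c8 ⊕ 45 = 8d
byte 2: (a1 ⊕ 54) ⊕ 54 = f5 ⊕ 54 = a1
byte 3: (c0 ⊕ 1f) ⊕ 20 = df ⊕ 20 = ff

e98da1ff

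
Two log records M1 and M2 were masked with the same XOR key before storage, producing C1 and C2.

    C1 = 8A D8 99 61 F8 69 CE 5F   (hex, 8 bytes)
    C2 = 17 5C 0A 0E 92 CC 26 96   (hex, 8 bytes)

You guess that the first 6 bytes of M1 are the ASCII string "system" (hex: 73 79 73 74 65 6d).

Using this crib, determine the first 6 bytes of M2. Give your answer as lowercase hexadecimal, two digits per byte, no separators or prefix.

eefde01b0fc8

First, C1 ⊕ C2 = (M1 ⊕ K) ⊕ (M2 ⊕ K) = M1 ⊕ M2, so the key drops out. Then M2 = (M1 ⊕ M2) ⊕ M1 over the first 6 bytes.
byte 0: (8a ^ 17) ^ 73 = 9d ^ 73 = ee
byte 1: (d8 ^ 5c) ^ 79 = 84 ^ 79 = fd
byte 2: (99 ^ 0a) ^ 73 = 93 ^ 73 = e0
byte 3: (61 ^ 0e) ^ 74 = 6f ^ 74 = 1b
byte 4: (f8 ^ 92) ^ 65 = 6a ^ 65 = 0f
byte 5: (69 ^ cc) ^ 6d = a5 ^ 6d = c8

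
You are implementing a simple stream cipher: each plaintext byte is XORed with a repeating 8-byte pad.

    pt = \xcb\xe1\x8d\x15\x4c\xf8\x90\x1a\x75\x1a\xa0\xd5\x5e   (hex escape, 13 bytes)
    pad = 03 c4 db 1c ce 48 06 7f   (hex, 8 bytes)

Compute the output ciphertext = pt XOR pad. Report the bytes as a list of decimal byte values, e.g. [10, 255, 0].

The 8-byte key repeats, so the effective keystream is 03 c4 db 1c ce 48 06 7f 03 c4 db 1c ce.
byte 0: 11001011 ⊕ 00000011 = 11001000
byte 1: 11100001 ⊕ 11000100 = 00100101
byte 2: 10001101 ⊕ 11011011 = 01010110
byte 3: 00010101 ⊕ 00011100 = 00001001
byte 4: 01001100 ⊕ 11001110 = 10000010
byte 5: 11111000 ⊕ 01001000 = 10110000
byte 6: 10010000 ⊕ 00000110 = 10010110
byte 7: 00011010 ⊕ 01111111 = 01100101
byte 8: 01110101 ⊕ 00000011 = 01110110
byte 9: 00011010 ⊕ 11000100 = 11011110
byte 10: 10100000 ⊕ 11011011 = 01111011
byte 11: 11010101 ⊕ 00011100 = 11001001
byte 12: 01011110 ⊕ 11001110 = 10010000

[200, 37, 86, 9, 130, 176, 150, 101, 118, 222, 123, 201, 144]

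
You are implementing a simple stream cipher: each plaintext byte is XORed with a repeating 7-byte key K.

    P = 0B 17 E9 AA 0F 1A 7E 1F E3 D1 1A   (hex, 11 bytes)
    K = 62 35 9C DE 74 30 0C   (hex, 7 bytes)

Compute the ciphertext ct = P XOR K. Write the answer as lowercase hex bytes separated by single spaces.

The 7-byte key repeats, so the effective keystream is 62 35 9c de 74 30 0c 62 35 9c de.
byte 0: 0b XOR 62 = 69
byte 1: 17 XOR 35 = 22
byte 2: e9 XOR 9c = 75
byte 3: aa XOR de = 74
byte 4: 0f XOR 74 = 7b
byte 5: 1a XOR 30 = 2a
byte 6: 7e XOR 0c = 72
byte 7: 1f XOR 62 = 7d
byte 8: e3 XOR 35 = d6
byte 9: d1 XOR 9c = 4d
byte 10: 1a XOR de = c4

69 22 75 74 7b 2a 72 7d d6 4d c4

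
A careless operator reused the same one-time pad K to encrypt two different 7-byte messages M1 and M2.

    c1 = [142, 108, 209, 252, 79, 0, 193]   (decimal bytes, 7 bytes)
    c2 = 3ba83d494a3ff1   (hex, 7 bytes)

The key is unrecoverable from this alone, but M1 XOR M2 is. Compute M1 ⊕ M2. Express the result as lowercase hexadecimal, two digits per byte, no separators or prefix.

b5c4ecb5053f30

c1 ⊕ c2 = (M1 ⊕ K) ⊕ (M2 ⊕ K) = M1 ⊕ M2 — the shared key cancels under XOR.
byte 0: 10001110 xor 00111011 = 10110101
byte 1: 01101100 xor 10101000 = 11000100
byte 2: 11010001 xor 00111101 = 11101100
byte 3: 11111100 xor 01001001 = 10110101
byte 4: 01001111 xor 01001010 = 00000101
byte 5: 00000000 xor 00111111 = 00111111
byte 6: 11000001 xor 11110001 = 00110000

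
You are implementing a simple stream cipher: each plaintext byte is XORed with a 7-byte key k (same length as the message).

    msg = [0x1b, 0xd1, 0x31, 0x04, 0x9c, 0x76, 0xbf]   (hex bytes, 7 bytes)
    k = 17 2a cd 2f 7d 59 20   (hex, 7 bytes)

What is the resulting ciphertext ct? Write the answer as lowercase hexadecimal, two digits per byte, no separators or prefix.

XOR is its own inverse, so applying the key byte-wise gives the result directly.
1b XOR 17 = 0c
d1 XOR 2a = fb
31 XOR cd = fc
04 XOR 2f = 2b
9c XOR 7d = e1
76 XOR 59 = 2f
bf XOR 20 = 9f

0cfbfc2be12f9f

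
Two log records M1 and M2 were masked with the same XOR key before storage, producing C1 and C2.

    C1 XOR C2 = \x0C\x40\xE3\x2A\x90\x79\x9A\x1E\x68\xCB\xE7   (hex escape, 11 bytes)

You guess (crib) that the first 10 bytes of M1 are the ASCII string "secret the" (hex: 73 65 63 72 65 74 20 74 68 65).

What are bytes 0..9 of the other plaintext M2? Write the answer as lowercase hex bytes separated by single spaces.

Since C1 ⊕ C2 = M1 ⊕ M2, XORing with the guessed M1 bytes yields the corresponding M2 bytes: M2 = (C1 ⊕ C2) ⊕ M1.
0c XOR 73 = 7f
40 XOR 65 = 25
e3 XOR 63 = 80
2a XOR 72 = 58
90 XOR 65 = f5
79 XOR 74 = 0d
9a XOR 20 = ba
1e XOR 74 = 6a
68 XOR 68 = 00
cb XOR 65 = ae

7f 25 80 58 f5 0d ba 6a 00 ae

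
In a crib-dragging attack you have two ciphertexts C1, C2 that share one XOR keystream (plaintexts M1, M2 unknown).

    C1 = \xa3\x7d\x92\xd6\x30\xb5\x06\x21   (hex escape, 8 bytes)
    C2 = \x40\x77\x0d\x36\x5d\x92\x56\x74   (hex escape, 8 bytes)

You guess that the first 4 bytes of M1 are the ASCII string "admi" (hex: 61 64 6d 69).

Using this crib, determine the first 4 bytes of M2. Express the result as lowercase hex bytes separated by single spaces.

First, C1 ⊕ C2 = (M1 ⊕ K) ⊕ (M2 ⊕ K) = M1 ⊕ M2, so the key drops out. Then M2 = (M1 ⊕ M2) ⊕ M1 over the first 4 bytes.
byte 0: (a3 XOR 40) XOR 61 = e3 XOR 61 = 82
byte 1: (7d XOR 77) XOR 64 = 0a XOR 64 = 6e
byte 2: (92 XOR 0d) XOR 6d = 9f XOR 6d = f2
byte 3: (d6 XOR 36) XOR 69 = e0 XOR 69 = 89

82 6e f2 89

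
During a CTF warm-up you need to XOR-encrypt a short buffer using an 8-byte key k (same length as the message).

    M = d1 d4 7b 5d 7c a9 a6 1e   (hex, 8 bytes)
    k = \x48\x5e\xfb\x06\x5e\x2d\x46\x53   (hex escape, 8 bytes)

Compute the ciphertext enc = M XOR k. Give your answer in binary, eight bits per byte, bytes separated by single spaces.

XOR is its own inverse, so applying the key byte-wise gives the result directly.
d1 ⊕ 48 = 99
d4 ⊕ 5e = 8a
7b ⊕ fb = 80
5d ⊕ 06 = 5b
7c ⊕ 5e = 22
a9 ⊕ 2d = 84
a6 ⊕ 46 = e0
1e ⊕ 53 = 4d

10011001 10001010 10000000 01011011 00100010 10000100 11100000 01001101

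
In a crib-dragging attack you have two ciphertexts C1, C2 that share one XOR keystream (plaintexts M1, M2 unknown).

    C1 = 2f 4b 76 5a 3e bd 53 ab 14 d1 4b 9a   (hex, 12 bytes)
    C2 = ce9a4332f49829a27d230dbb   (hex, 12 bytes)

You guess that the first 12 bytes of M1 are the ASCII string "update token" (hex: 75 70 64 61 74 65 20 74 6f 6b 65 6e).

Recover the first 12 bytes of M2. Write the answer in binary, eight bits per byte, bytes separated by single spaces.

First, C1 ⊕ C2 = (M1 ⊕ K) ⊕ (M2 ⊕ K) = M1 ⊕ M2, so the key drops out. Then M2 = (M1 ⊕ M2) ⊕ M1 over the first 12 bytes.
byte 0: (2f ^ ce) ^ 75 = e1 ^ 75 = 94
byte 1: (4b ^ 9a) ^ 70 = d1 ^ 70 = a1
byte 2: (76 ^ 43) ^ 64 = 35 ^ 64 = 51
byte 3: (5a ^ 32) ^ 61 = 68 ^ 61 = 09
byte 4: (3e ^ f4) ^ 74 = ca ^ 74 = be
byte 5: (bd ^ 98) ^ 65 = 25 ^ 65 = 40
byte 6: (53 ^ 29) ^ 20 = 7a ^ 20 = 5a
byte 7: (ab ^ a2) ^ 74 = 09 ^ 74 = 7d
byte 8: (14 ^ 7d) ^ 6f = 69 ^ 6f = 06
byte 9: (d1 ^ 23) ^ 6b = f2 ^ 6b = 99
byte 10: (4b ^ 0d) ^ 65 = 46 ^ 65 = 23
byte 11: (9a ^ bb) ^ 6e = 21 ^ 6e = 4f

10010100 10100001 01010001 00001001 10111110 01000000 01011010 01111101 00000110 10011001 00100011 01001111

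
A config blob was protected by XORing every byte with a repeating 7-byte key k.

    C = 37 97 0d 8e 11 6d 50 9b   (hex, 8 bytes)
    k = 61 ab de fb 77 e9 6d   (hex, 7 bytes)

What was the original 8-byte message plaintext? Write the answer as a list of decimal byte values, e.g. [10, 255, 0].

The 7-byte key repeats, so the effective keystream is 61 ab de fb 77 e9 6d 61.
byte 0: 37 XOR 61 = 56
byte 1: 97 XOR ab = 3c
byte 2: 0d XOR de = d3
byte 3: 8e XOR fb = 75
byte 4: 11 XOR 77 = 66
byte 5: 6d XOR e9 = 84
byte 6: 50 XOR 6d = 3d
byte 7: 9b XOR 61 = fa

[86, 60, 211, 117, 102, 132, 61, 250]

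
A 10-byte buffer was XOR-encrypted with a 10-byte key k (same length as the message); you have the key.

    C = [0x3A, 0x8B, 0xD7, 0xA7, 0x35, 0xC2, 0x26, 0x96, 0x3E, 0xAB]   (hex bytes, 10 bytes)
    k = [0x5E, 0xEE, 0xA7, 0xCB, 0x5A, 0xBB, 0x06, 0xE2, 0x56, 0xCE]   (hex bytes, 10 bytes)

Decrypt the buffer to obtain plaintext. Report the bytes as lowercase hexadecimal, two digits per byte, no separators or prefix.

6465706c6f7920746865

3a ⊕ 5e = 64
8b ⊕ ee = 65
d7 ⊕ a7 = 70
a7 ⊕ cb = 6c
35 ⊕ 5a = 6f
c2 ⊕ bb = 79
26 ⊕ 06 = 20
96 ⊕ e2 = 74
3e ⊕ 56 = 68
ab ⊕ ce = 65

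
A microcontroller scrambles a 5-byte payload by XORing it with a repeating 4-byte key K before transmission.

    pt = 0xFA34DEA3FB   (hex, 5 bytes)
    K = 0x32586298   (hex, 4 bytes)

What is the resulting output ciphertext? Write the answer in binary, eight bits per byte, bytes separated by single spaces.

11001000 01101100 10111100 00111011 11001001

The 4-byte key repeats, so the effective keystream is 32 58 62 98 32.
byte 0: 250 ⊕  50 = 200
byte 1:  52 ⊕  88 = 108
byte 2: 222 ⊕  98 = 188
byte 3: 163 ⊕ 152 =  59
byte 4: 251 ⊕  50 = 201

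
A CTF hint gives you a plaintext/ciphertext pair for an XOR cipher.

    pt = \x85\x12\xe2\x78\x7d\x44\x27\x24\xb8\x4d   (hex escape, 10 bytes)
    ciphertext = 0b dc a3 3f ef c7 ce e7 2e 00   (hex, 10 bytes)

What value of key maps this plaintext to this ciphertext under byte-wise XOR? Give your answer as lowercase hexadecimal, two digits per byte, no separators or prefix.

Since ciphertext = pt ⊕ key, XORing both sides with pt gives key = pt ⊕ ciphertext.
byte 0: 85 xor 0b = 8e
byte 1: 12 xor dc = ce
byte 2: e2 xor a3 = 41
byte 3: 78 xor 3f = 47
byte 4: 7d xor ef = 92
byte 5: 44 xor c7 = 83
byte 6: 27 xor ce = e9
byte 7: 24 xor e7 = c3
byte 8: b8 xor 2e = 96
byte 9: 4d xor 00 = 4d

8ece41479283e9c3964d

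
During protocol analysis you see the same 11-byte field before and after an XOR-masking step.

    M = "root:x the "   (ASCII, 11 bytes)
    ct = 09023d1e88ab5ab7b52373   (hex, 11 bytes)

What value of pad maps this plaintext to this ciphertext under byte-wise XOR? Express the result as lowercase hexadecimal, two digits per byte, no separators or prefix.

Since ct = M ⊕ pad, XORing both sides with M gives pad = M ⊕ ct.
114 xor   9 = 123
111 xor   2 = 109
111 xor  61 =  82
116 xor  30 = 106
 58 xor 136 = 178
120 xor 171 = 211
 32 xor  90 = 122
116 xor 183 = 195
104 xor 181 = 221
101 xor  35 =  70
 32 xor 115 =  83

7b6d526ab2d37ac3dd4653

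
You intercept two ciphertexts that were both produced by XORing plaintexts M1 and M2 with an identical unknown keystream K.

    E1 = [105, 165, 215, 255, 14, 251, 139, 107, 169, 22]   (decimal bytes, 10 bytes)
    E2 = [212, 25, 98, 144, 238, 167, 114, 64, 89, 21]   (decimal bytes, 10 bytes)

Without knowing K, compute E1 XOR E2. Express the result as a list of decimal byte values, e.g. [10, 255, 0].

E1 ⊕ E2 = (M1 ⊕ K) ⊕ (M2 ⊕ K) = M1 ⊕ M2 — the shared key cancels under XOR.
69 XOR d4 = bd
a5 XOR 19 = bc
d7 XOR 62 = b5
ff XOR 90 = 6f
0e XOR ee = e0
fb XOR a7 = 5c
8b XOR 72 = f9
6b XOR 40 = 2b
a9 XOR 59 = f0
16 XOR 15 = 03

[189, 188, 181, 111, 224, 92, 249, 43, 240, 3]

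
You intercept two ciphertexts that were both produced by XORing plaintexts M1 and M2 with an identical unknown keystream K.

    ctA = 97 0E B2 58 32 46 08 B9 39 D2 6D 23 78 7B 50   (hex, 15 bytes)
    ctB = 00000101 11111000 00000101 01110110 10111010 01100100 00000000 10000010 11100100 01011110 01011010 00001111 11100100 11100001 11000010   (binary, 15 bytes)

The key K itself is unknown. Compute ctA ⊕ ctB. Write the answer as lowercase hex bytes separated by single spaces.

ctA ⊕ ctB = (M1 ⊕ K) ⊕ (M2 ⊕ K) = M1 ⊕ M2 — the shared key cancels under XOR.
97 xor 05 = 92
0e xor f8 = f6
b2 xor 05 = b7
58 xor 76 = 2e
32 xor ba = 88
46 xor 64 = 22
08 xor 00 = 08
b9 xor 82 = 3b
39 xor e4 = dd
d2 xor 5e = 8c
6d xor 5a = 37
23 xor 0f = 2c
78 xor e4 = 9c
7b xor e1 = 9a
50 xor c2 = 92

92 f6 b7 2e 88 22 08 3b dd 8c 37 2c 9c 9a 92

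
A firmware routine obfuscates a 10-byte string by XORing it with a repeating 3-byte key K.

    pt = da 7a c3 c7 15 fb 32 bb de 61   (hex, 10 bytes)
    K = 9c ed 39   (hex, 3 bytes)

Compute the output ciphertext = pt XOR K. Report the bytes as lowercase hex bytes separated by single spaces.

46 97 fa 5b f8 c2 ae 56 e7 fd

The 3-byte key repeats, so the effective keystream is 9c ed 39 9c ed 39 9c ed 39 9c.
byte 0: da XOR 9c = 46
byte 1: 7a XOR ed = 97
byte 2: c3 XOR 39 = fa
byte 3: c7 XOR 9c = 5b
byte 4: 15 XOR ed = f8
byte 5: fb XOR 39 = c2
byte 6: 32 XOR 9c = ae
byte 7: bb XOR ed = 56
byte 8: de XOR 39 = e7
byte 9: 61 XOR 9c = fd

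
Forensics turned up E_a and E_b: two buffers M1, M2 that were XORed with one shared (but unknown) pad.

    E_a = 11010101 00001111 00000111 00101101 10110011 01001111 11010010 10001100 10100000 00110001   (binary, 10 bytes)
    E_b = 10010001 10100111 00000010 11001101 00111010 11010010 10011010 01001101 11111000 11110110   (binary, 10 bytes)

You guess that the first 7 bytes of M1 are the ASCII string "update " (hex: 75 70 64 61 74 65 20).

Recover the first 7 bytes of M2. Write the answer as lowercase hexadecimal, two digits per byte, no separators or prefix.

31d86181fdf868

First, E_a ⊕ E_b = (M1 ⊕ K) ⊕ (M2 ⊕ K) = M1 ⊕ M2, so the key drops out. Then M2 = (M1 ⊕ M2) ⊕ M1 over the first 7 bytes.
byte 0: (d5 ⊕ 91) ⊕ 75 = 44 ⊕ 75 = 31
byte 1: (0f ⊕ a7) ⊕ 70 = a8 ⊕ 70 = d8
byte 2: (07 ⊕ 02) ⊕ 64 = 05 ⊕ 64 = 61
byte 3: (2d ⊕ cd) ⊕ 61 = e0 ⊕ 61 = 81
byte 4: (b3 ⊕ 3a) ⊕ 74 = 89 ⊕ 74 = fd
byte 5: (4f ⊕ d2) ⊕ 65 = 9d ⊕ 65 = f8
byte 6: (d2 ⊕ 9a) ⊕ 20 = 48 ⊕ 20 = 68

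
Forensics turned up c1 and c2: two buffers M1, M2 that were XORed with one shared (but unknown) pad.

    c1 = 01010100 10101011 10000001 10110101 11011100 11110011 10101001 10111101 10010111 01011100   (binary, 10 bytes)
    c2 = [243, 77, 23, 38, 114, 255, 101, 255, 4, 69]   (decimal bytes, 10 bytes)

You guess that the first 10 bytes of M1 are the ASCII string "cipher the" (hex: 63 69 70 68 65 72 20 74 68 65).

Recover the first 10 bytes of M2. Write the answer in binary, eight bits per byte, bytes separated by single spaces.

First, c1 ⊕ c2 = (M1 ⊕ K) ⊕ (M2 ⊕ K) = M1 ⊕ M2, so the key drops out. Then M2 = (M1 ⊕ M2) ⊕ M1 over the first 10 bytes.
byte 0: (54 xor f3) xor 63 = a7 xor 63 = c4
byte 1: (ab xor 4d) xor 69 = e6 xor 69 = 8f
byte 2: (81 xor 17) xor 70 = 96 xor 70 = e6
byte 3: (b5 xor 26) xor 68 = 93 xor 68 = fb
byte 4: (dc xor 72) xor 65 = ae xor 65 = cb
byte 5: (f3 xor ff) xor 72 = 0c xor 72 = 7e
byte 6: (a9 xor 65) xor 20 = cc xor 20 = ec
byte 7: (bd xor ff) xor 74 = 42 xor 74 = 36
byte 8: (97 xor 04) xor 68 = 93 xor 68 = fb
byte 9: (5c xor 45) xor 65 = 19 xor 65 = 7c

11000100 10001111 11100110 11111011 11001011 01111110 11101100 00110110 11111011 01111100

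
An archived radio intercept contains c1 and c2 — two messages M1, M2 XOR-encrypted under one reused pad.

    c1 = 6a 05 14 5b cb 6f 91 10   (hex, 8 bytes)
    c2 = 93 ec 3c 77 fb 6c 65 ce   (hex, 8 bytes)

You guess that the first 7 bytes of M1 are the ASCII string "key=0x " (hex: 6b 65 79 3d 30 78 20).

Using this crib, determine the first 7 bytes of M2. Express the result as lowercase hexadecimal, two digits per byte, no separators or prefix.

928c5111007bd4

First, c1 ⊕ c2 = (M1 ⊕ K) ⊕ (M2 ⊕ K) = M1 ⊕ M2, so the key drops out. Then M2 = (M1 ⊕ M2) ⊕ M1 over the first 7 bytes.
byte 0: (6a ^ 93) ^ 6b = f9 ^ 6b = 92
byte 1: (05 ^ ec) ^ 65 = e9 ^ 65 = 8c
byte 2: (14 ^ 3c) ^ 79 = 28 ^ 79 = 51
byte 3: (5b ^ 77) ^ 3d = 2c ^ 3d = 11
byte 4: (cb ^ fb) ^ 30 = 30 ^ 30 = 00
byte 5: (6f ^ 6c) ^ 78 = 03 ^ 78 = 7b
byte 6: (91 ^ 65) ^ 20 = f4 ^ 20 = d4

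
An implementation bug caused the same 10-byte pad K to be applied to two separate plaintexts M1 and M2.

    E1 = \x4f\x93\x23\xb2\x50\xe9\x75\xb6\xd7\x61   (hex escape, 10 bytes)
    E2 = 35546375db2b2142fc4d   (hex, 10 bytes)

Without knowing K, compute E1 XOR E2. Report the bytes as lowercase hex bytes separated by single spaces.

7a c7 40 c7 8b c2 54 f4 2b 2c

E1 ⊕ E2 = (M1 ⊕ K) ⊕ (M2 ⊕ K) = M1 ⊕ M2 — the shared key cancels under XOR.
4f ^ 35 = 7a
93 ^ 54 = c7
23 ^ 63 = 40
b2 ^ 75 = c7
50 ^ db = 8b
e9 ^ 2b = c2
75 ^ 21 = 54
b6 ^ 42 = f4
d7 ^ fc = 2b
61 ^ 4d = 2c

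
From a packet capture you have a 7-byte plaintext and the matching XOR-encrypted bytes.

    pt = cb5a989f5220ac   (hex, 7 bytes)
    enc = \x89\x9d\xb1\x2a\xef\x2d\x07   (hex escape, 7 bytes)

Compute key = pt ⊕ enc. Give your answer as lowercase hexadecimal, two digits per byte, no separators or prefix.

Since enc = pt ⊕ key, XORing both sides with pt gives key = pt ⊕ enc.
cb xor 89 = 42
5a xor 9d = c7
98 xor b1 = 29
9f xor 2a = b5
52 xor ef = bd
20 xor 2d = 0d
ac xor 07 = ab

42c729b5bd0dab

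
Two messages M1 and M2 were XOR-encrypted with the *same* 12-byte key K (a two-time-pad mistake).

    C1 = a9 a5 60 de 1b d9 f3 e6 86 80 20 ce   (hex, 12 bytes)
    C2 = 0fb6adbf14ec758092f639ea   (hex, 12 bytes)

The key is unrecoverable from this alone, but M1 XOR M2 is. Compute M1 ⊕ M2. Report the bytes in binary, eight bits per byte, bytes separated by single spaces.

C1 ⊕ C2 = (M1 ⊕ K) ⊕ (M2 ⊕ K) = M1 ⊕ M2 — the shared key cancels under XOR.
byte 0: 10101001 XOR 00001111 = 10100110
byte 1: 10100101 XOR 10110110 = 00010011
byte 2: 01100000 XOR 10101101 = 11001101
byte 3: 11011110 XOR 10111111 = 01100001
byte 4: 00011011 XOR 00010100 = 00001111
byte 5: 11011001 XOR 11101100 = 00110101
byte 6: 11110011 XOR 01110101 = 10000110
byte 7: 11100110 XOR 10000000 = 01100110
byte 8: 10000110 XOR 10010010 = 00010100
byte 9: 10000000 XOR 11110110 = 01110110
byte 10: 00100000 XOR 00111001 = 00011001
byte 11: 11001110 XOR 11101010 = 00100100

10100110 00010011 11001101 01100001 00001111 00110101 10000110 01100110 00010100 01110110 00011001 00100100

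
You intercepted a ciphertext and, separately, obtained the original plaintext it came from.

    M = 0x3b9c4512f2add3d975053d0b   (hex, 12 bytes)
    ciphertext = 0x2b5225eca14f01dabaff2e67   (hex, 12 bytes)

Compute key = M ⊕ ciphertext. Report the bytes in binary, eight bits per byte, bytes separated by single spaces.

00010000 11001110 01100000 11111110 01010011 11100010 11010010 00000011 11001111 11111010 00010011 01101100

Since ciphertext = M ⊕ key, XORing both sides with M gives key = M ⊕ ciphertext.
3b xor 2b = 10
9c xor 52 = ce
45 xor 25 = 60
12 xor ec = fe
f2 xor a1 = 53
ad xor 4f = e2
d3 xor 01 = d2
d9 xor da = 03
75 xor ba = cf
05 xor ff = fa
3d xor 2e = 13
0b xor 67 = 6c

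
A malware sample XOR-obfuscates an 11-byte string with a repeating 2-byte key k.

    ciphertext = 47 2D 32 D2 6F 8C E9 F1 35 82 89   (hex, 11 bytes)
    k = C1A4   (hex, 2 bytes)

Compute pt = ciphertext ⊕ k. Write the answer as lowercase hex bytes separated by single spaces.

The 2-byte key repeats, so the effective keystream is c1 a4 c1 a4 c1 a4 c1 a4 c1 a4 c1.
byte 0: 47 xor c1 = 86
byte 1: 2d xor a4 = 89
byte 2: 32 xor c1 = f3
byte 3: d2 xor a4 = 76
byte 4: 6f xor c1 = ae
byte 5: 8c xor a4 = 28
byte 6: e9 xor c1 = 28
byte 7: f1 xor a4 = 55
byte 8: 35 xor c1 = f4
byte 9: 82 xor a4 = 26
byte 10: 89 xor c1 = 48

86 89 f3 76 ae 28 28 55 f4 26 48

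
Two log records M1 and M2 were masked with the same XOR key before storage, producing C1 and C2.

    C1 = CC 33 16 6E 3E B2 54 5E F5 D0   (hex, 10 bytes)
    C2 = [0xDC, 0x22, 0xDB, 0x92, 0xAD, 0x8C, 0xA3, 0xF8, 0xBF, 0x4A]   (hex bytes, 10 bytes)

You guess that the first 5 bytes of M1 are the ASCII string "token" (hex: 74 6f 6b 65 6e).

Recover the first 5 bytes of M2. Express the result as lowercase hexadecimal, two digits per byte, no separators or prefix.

First, C1 ⊕ C2 = (M1 ⊕ K) ⊕ (M2 ⊕ K) = M1 ⊕ M2, so the key drops out. Then M2 = (M1 ⊕ M2) ⊕ M1 over the first 5 bytes.
byte 0: (cc ⊕ dc) ⊕ 74 = 10 ⊕ 74 = 64
byte 1: (33 ⊕ 22) ⊕ 6f = 11 ⊕ 6f = 7e
byte 2: (16 ⊕ db) ⊕ 6b = cd ⊕ 6b = a6
byte 3: (6e ⊕ 92) ⊕ 65 = fc ⊕ 65 = 99
byte 4: (3e ⊕ ad) ⊕ 6e = 93 ⊕ 6e = fd

647ea699fd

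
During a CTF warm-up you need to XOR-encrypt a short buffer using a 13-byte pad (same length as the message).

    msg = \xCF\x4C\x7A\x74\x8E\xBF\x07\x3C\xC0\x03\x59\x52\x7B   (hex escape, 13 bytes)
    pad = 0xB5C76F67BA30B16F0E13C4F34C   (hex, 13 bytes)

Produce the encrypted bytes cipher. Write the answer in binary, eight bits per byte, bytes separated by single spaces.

XOR is its own inverse, so applying the key byte-wise gives the result directly.
cf ⊕ b5 = 7a
4c ⊕ c7 = 8b
7a ⊕ 6f = 15
74 ⊕ 67 = 13
8e ⊕ ba = 34
bf ⊕ 30 = 8f
07 ⊕ b1 = b6
3c ⊕ 6f = 53
c0 ⊕ 0e = ce
03 ⊕ 13 = 10
59 ⊕ c4 = 9d
52 ⊕ f3 = a1
7b ⊕ 4c = 37

01111010 10001011 00010101 00010011 00110100 10001111 10110110 01010011 11001110 00010000 10011101 10100001 00110111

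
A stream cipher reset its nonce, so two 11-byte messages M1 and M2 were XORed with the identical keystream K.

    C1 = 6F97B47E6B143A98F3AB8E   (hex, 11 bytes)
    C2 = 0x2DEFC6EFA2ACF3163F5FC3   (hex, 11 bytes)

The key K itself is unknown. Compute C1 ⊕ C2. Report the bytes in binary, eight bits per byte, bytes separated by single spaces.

01000010 01111000 01110010 10010001 11001001 10111000 11001001 10001110 11001100 11110100 01001101

C1 ⊕ C2 = (M1 ⊕ K) ⊕ (M2 ⊕ K) = M1 ⊕ M2 — the shared key cancels under XOR.
01101111 ^ 00101101 = 01000010
10010111 ^ 11101111 = 01111000
10110100 ^ 11000110 = 01110010
01111110 ^ 11101111 = 10010001
01101011 ^ 10100010 = 11001001
00010100 ^ 10101100 = 10111000
00111010 ^ 11110011 = 11001001
10011000 ^ 00010110 = 10001110
11110011 ^ 00111111 = 11001100
10101011 ^ 01011111 = 11110100
10001110 ^ 11000011 = 01001101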